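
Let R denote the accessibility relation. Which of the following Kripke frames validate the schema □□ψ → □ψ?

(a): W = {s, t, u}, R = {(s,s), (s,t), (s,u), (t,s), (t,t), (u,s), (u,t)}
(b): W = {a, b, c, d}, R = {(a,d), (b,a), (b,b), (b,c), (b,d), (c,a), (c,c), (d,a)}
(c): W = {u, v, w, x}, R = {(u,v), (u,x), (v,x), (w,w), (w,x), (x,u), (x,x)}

(a)

This is the axiom for density; its first-order frame correspondent is ∀x ∀y (Rxy → ∃z (Rxz ∧ Rzy)).
(a): ✓.
(b): fails — Rad but no z with Raz and Rzd.
(c): fails — Ruv but no z with Ruz and Rzv.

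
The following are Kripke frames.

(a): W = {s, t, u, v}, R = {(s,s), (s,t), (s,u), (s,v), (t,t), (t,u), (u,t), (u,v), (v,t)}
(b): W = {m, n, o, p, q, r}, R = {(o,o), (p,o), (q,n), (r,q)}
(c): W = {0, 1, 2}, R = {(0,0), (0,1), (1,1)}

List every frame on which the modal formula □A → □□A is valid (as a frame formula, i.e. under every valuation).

This is the axiom for transitivity; its first-order frame correspondent is ∀x ∀y ∀z (Rxy ∧ Ryz → Rxz).
(a): fails — Rut and Rtu but not Ruu.
(b): fails — Rrq and Rqn but not Rrn.
(c): ✓.

(c)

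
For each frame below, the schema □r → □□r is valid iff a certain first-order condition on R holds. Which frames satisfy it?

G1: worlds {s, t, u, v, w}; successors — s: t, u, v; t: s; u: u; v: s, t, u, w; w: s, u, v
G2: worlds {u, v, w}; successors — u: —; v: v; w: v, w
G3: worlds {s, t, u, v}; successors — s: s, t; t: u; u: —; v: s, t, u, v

G2

The schema corresponds to transitivity: ∀x ∀y ∀z (Rxy ∧ Ryz → Rxz).
G1: fails — Rvw and Rwv but not Rvv.
G2: condition met.
G3: fails — Rst and Rtu but not Rsu.
Valid on: G2.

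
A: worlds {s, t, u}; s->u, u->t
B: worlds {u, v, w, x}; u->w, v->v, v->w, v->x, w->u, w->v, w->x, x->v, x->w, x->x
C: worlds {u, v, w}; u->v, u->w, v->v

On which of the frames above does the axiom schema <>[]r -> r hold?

B

The schema corresponds to symmetry: forall x forall y (Rxy -> Ryx).
A: fails — Rsu but not Rus.
B: satisfies the condition.
C: fails — Ruv but not Rvu.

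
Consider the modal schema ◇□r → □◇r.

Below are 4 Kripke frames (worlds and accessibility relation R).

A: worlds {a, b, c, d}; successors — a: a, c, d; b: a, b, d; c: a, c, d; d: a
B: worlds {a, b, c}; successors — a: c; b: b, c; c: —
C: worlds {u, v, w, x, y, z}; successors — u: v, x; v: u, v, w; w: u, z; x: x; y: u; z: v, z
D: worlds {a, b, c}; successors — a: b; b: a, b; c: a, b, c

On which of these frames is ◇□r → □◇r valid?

A, D

This is the axiom for convergence; its first-order frame correspondent is ∀x ∀y ∀z (Rxy ∧ Rxz → ∃w (Ryw ∧ Rzw)).
A: ✓.
B: fails — Rac and Rac but c and c have no common successor.
C: fails — Ruv and Rux but v and x have no common successor.
D: ✓.
Valid on: A, D.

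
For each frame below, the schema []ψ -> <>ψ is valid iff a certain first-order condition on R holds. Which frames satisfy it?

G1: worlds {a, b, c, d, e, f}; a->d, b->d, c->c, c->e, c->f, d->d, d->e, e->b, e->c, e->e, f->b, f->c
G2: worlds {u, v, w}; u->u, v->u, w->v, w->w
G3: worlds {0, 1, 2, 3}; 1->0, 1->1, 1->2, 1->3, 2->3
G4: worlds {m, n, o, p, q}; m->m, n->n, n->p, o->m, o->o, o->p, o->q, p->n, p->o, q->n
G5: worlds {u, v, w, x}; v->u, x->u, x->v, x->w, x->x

G1, G2, G4

This is the axiom for seriality; its first-order frame correspondent is forall x exists y Rxy.
G1: condition met.
G2: condition met.
G3: fails — world 0 has no successor.
G4: condition met.
G5: fails — world u has no successor.
Valid on: G1, G2, G4.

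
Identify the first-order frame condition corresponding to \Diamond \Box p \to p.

symmetry

Replacing p by ¬p and contraposing gives the equivalent schema p → □◇p.
Suppose p→□◇p is valid. Take Rxy and set V(p)={x}. Then p at x, so □◇p at x, so ◇p at y, so some z with Ryz has p; z=x, i.e. Ryx.
Conversely, any frame satisfying \forall x \forall y (Rxy \to Ryx) validates the schema.
So the correspondent is symmetry.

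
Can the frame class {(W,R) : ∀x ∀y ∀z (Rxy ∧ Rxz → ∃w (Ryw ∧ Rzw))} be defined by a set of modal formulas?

This is a Sahlqvist condition; the .2 axiom ◇□p → □◇p defines it.
Suppose ◇□p→□◇p is valid. Take Rxy, Rxz and set V(p)={w : Ryw}. Then □p at y so ◇□p at x, so □◇p at x, so ◇p at z, giving w with Rzw and Ryw.

Yes — defined by ◇□p → □◇p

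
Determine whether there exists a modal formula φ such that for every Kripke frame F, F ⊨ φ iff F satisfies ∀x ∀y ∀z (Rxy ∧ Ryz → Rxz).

Yes — defined by □q → □□q

This is a Sahlqvist condition; the 4 axiom □q → □□q defines it.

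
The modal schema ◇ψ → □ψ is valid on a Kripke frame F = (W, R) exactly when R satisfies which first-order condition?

partial functionality

Suppose ◇ψ→□ψ is valid. Take Rxy, Rxz and set V(ψ)={y}. Then ◇ψ at x, so □ψ at x, so ψ at z, i.e. z=y.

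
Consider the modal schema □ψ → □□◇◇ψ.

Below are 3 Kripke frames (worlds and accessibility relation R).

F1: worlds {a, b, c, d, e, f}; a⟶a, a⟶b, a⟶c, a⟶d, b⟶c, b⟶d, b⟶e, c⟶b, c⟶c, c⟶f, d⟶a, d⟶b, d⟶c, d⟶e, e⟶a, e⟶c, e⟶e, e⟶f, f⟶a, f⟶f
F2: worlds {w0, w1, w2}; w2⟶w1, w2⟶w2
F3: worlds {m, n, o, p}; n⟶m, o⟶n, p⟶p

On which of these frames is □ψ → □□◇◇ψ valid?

F1

The schema corresponds to a generalized confluence (Geach) condition: ∀x ∀z (xR²z → ∃w (xRw ∧ zR²w)).
F1: satisfies the condition.
F2: fails — w2R²w1 but no w with w2Rw and w1R²w.
F3: fails — oR²m but no w with oRw and mR²w.
Valid on: F1.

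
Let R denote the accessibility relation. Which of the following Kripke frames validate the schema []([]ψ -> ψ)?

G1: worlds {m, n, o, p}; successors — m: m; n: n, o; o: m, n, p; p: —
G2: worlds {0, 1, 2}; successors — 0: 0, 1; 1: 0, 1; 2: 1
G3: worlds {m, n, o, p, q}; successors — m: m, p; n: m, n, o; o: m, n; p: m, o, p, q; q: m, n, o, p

This is the axiom for shift-reflexivity; its first-order frame correspondent is forall x forall y (Rxy -> Ryy).
G1: fails — Rop but not Rpp.
G2: holds.
G3: fails — Rno but not Roo.

G2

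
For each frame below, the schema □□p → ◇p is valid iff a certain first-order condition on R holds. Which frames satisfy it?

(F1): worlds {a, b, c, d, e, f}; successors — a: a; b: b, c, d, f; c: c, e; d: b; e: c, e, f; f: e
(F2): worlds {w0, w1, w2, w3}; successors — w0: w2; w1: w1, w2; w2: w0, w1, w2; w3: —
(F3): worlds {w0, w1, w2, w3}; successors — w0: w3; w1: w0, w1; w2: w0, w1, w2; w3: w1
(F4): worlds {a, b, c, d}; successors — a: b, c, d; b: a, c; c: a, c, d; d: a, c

(F1), (F4)

This is the axiom for a generalized confluence (Geach) condition; its first-order frame correspondent is ∀x ∃w (xR²w ∧ xRw).
(F1): ✓.
(F2): fails — at w3 but no w with w3R²w and w3Rw.
(F3): fails — at w0 but no w with w0R²w and w0Rw.
(F4): ✓.
Valid on: (F1), (F4).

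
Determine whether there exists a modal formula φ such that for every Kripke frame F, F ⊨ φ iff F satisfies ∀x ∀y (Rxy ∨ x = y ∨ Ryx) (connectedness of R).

Any modally definable frame class is closed under disjoint unions.
Take 4 disjoint single-world reflexive frames: each is trivially connected, but their disjoint union has 4 worlds with no edge between distinct components, so it is not connected.
So the class is not modally definable.

Not definable by any modal formula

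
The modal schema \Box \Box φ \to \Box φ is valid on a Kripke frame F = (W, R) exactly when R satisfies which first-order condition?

Suppose □□φ→□φ is valid. Take Rxy and set V(φ)={w : xR²w}. Then □□φ at x, so □φ at x, so φ at y, i.e. ∃z(Rxz∧Rzy).

Density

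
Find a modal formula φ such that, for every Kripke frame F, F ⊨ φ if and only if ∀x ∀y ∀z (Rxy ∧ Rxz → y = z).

This is partial functionality; the standard corresponding axiom is CD: ◇r → □r.
Suppose ◇r→□r is valid. Take Rxy, Rxz and set V(r)={y}. Then ◇r at x, so □r at x, so r at z, i.e. z=y.

◇r → □r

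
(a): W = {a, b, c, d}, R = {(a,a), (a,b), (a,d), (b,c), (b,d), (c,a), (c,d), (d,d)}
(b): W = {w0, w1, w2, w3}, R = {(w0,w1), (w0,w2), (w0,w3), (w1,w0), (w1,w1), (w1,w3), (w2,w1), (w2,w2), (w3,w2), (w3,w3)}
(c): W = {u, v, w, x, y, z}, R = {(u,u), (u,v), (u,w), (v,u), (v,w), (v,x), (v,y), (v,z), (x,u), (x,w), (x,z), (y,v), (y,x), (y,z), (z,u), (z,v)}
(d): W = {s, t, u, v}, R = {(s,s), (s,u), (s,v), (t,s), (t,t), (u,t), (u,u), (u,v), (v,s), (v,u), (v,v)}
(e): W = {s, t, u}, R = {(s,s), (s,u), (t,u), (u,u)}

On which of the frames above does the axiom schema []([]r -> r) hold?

(d), (e)

Frame correspondent (Sahlqvist): forall x forall y (Rxy -> Ryy) — i.e. shift-reflexivity.
(a): fails — Rbc but not Rcc.
(b): fails — Rw1w0 but not Rw0w0.
(c): fails — Ruv but not Rvv.
(d): satisfies the condition.
(e): satisfies the condition.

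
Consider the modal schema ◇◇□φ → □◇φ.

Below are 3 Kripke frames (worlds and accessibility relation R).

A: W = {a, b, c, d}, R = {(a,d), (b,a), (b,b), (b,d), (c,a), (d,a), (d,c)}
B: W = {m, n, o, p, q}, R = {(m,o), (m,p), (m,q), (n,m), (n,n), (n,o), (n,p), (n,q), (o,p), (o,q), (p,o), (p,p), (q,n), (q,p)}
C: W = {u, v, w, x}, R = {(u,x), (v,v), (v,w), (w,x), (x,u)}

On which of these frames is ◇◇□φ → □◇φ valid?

B

This is the axiom for a generalized confluence (Geach) condition; its first-order frame correspondent is ∀x ∀y ∀z ((xR²y ∧ xRz) → ∃w (yRw ∧ zRw)).
A: fails — aR²a, aRd but no w with aRw and dRw.
B: ✓.
C: fails — uR²u, uRx but no t with uRt and xRt.
Valid on: B.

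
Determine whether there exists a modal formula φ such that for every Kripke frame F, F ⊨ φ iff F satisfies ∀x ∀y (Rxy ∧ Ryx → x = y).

Not modally definable

If a class were modally definable it would be closed under surjective bounded morphisms (Goldblatt–Thomason).
The 6-cycle (worlds a,b,c,d,e,f with a→b→c→d→e→f→a) is antisymmetric. Sending even-indexed worlds to s and odd-indexed worlds to t is a surjective bounded morphism onto the two-world frame with s↔t, which is not antisymmetric.
So no modal formula (or set of formulas) defines exactly the antisymmetric frames.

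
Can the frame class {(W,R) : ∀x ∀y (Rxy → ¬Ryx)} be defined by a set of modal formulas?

Not modally definable

If a class were modally definable it would be closed under surjective bounded morphisms (Goldblatt–Thomason).
The 4-cycle (worlds a,b,c,d with a→b→c→d→a) is asymmetric. Mapping every world to a single reflexive point • is a surjective bounded morphism, and the reflexive point is not asymmetric (R•• but asymmetry requires ¬R••).
So the class is not modally definable.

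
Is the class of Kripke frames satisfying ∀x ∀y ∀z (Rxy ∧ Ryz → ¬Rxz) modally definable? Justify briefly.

If a class were modally definable it would be closed under surjective bounded morphisms (Goldblatt–Thomason).
The 3-cycle (worlds 0,1,2 with 0→1→2→0) is intransitive. Mapping every world to a single reflexive point • is a surjective bounded morphism; the reflexive point is not intransitive (R••∧R•• but R••).
So no modal formula (or set of formulas) defines exactly the intransitive frames.

Not definable by any modal formula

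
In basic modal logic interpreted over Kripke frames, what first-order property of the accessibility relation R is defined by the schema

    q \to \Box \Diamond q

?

Symmetry

Suppose q→□◇q is valid. Take Rxy and set V(q)={x}. Then q at x, so □◇q at x, so ◇q at y, so some z with Ryz has q; z=x, i.e. Ryx.
Conversely, any frame satisfying \forall x \forall y (Rxy \to Ryx) validates the schema.
So the correspondent is symmetry.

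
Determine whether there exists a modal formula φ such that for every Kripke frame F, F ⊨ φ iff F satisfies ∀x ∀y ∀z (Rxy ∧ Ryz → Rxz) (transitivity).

This is a Sahlqvist condition; the 4 axiom □p → □□p defines it.
Suppose □p→□□p is valid. Take Rxy, Ryz and set V(p)={w : Rxw}. Then □p at x, so □□p at x, so □p at y, so p at z, i.e. Rxz.

Yes, by □p → □□p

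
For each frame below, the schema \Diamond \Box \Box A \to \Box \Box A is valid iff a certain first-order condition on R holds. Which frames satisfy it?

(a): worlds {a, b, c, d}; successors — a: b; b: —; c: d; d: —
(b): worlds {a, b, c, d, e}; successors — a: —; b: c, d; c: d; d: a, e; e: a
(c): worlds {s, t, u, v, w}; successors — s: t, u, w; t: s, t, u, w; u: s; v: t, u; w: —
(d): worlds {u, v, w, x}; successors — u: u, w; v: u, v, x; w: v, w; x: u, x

(a)

This is the axiom for a generalized confluence (Geach) condition; its first-order frame correspondent is \forall x \forall y \forall z ((xRy \wedge x R^2 z) \to \exists w (y R^2 w \wedge z = w)).
(a): ✓.
(b): fails — bRc, bR²d but no w with cR²w and d=w.
(c): fails — sRu, sR²s but no w* with uR²w* and s=w*.
(d): fails — vRu, vR²x but no t with uR²t and x=t.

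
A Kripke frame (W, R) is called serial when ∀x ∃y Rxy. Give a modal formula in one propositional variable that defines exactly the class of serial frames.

□ψ → ◇ψ

This is seriality; the standard corresponding axiom is D: □ψ → ◇ψ.
Suppose □ψ→◇ψ is valid. At any x set V(ψ)=W. Then □ψ at x, so ◇ψ at x, so x has a successor.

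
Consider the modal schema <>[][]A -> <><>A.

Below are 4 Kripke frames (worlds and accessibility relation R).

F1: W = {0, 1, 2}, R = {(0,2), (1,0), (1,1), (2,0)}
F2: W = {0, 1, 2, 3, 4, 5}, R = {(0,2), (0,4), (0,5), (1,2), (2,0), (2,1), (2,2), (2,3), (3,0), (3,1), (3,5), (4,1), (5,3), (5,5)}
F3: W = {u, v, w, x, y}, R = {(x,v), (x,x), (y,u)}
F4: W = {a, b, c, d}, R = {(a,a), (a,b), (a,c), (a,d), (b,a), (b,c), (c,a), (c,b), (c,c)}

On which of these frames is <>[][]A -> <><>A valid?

F2

This is the axiom for a generalized confluence (Geach) condition; its first-order frame correspondent is forall x forall y (xRy -> exists w (y R^2 w & x R^2 w)).
F1: fails — 0R2 but no w with 2R²w and 0R²w.
F2: holds.
F3: fails — xRv but no t with vR²t and xR²t.
F4: fails — aRd but no w with dR²w and aR²w.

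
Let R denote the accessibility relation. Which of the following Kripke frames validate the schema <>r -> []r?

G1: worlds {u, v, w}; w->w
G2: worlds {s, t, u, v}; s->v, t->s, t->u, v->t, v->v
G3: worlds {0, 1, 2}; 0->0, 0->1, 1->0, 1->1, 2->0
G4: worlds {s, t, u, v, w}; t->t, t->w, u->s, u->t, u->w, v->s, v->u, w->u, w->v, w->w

G1

The schema corresponds to partial functionality: forall x forall y forall z (Rxy & Rxz -> y = z).
G1: condition met.
G2: fails — t sees both s and u.
G3: fails — 0 sees both 0 and 1.
G4: fails — t sees both t and w.
Valid on: G1.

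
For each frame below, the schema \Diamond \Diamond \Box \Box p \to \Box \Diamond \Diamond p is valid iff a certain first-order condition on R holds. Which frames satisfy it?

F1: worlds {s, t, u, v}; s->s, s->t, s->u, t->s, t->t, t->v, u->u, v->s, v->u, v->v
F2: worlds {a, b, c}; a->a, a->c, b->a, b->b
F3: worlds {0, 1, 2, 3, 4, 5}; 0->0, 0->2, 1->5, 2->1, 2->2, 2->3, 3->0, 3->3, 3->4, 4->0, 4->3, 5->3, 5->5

F1, F3

Frame correspondent (Sahlqvist): \forall x \forall y \forall z ((x R^2 y \wedge xRz) \to \exists w (y R^2 w \wedge z R^2 w)) — i.e. a generalized confluence (Geach) condition.
F1: satisfies the condition.
F2: fails — aR²a, aRc but no w with aR²w and cR²w.
F3: satisfies the condition.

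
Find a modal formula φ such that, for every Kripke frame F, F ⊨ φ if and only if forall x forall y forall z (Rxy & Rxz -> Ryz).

◇r → □◇r

This is the Euclidean property; the standard corresponding axiom is 5: ◇r → □◇r.
Suppose ◇r→□◇r is valid. Take Rxy, Rxz and set V(r)={y}. Then ◇r at x, so □◇r at x, so ◇r at z, so some w with Rzw has r; w=y, i.e. Rzy. By symmetry of the argument, Ryz.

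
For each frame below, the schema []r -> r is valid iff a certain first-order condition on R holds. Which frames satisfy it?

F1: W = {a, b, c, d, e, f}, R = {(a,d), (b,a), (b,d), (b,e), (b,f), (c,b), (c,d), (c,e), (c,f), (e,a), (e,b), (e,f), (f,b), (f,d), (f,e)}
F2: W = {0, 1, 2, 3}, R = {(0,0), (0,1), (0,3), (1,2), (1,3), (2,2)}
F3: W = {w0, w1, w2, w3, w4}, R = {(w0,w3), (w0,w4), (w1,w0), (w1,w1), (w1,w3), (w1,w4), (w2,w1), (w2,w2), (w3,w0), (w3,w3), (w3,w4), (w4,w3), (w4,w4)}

This is the axiom for reflexivity; its first-order frame correspondent is forall x Rxx.
F1: fails — world a does not see itself.
F2: fails — world 1 does not see itself.
F3: fails — world w0 does not see itself.
Valid on no frame.

none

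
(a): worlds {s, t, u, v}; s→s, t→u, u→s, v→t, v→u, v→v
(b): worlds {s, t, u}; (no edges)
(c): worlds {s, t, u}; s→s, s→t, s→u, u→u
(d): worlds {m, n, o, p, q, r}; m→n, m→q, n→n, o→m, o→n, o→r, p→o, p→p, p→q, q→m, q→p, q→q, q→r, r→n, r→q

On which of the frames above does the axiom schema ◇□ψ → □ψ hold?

(b)

Frame correspondent (Sahlqvist): ∀x ∀y ∀z (Rxy ∧ Rxz → Ryz) — i.e. the Euclidean property.
(a): fails — Rtu and Rtu but not Ruu.
(b): holds.
(c): fails — Rsu and Rss but not Rus.
(d): fails — Rmq and Rmn but not Rqn.
Valid on: (b).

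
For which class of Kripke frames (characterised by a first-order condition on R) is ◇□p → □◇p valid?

convergence

This schema is the .2 axiom.
It corresponds to convergence: ∀x ∀y ∀z (Rxy ∧ Rxz → ∃w (Ryw ∧ Rzw)).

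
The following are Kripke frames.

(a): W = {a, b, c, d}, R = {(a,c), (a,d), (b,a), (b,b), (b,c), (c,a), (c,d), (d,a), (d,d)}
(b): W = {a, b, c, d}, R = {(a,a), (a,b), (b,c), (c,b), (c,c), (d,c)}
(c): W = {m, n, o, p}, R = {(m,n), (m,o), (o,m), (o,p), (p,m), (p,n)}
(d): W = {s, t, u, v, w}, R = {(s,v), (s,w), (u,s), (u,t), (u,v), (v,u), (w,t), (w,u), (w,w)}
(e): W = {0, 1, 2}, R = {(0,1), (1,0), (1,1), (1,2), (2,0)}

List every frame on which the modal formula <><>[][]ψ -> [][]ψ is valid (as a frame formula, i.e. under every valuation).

The schema corresponds to a generalized confluence (Geach) condition: forall x forall y forall z ((x R^2 y & x R^2 z) -> exists w (y R^2 w & z = w)).
(a): fails — bR²a, bR²b but no w with aR²w and b=w.
(b): fails — aR²b, aR²a but no w with bR²w and a=w.
(c): fails — mR²p, mR²m but no w with pR²w and m=w.
(d): fails — sR²t, sR²t but no w* with tR²w* and t=w*.
(e): fails — 0R²2, 0R²0 but no w with 2R²w and 0=w.

none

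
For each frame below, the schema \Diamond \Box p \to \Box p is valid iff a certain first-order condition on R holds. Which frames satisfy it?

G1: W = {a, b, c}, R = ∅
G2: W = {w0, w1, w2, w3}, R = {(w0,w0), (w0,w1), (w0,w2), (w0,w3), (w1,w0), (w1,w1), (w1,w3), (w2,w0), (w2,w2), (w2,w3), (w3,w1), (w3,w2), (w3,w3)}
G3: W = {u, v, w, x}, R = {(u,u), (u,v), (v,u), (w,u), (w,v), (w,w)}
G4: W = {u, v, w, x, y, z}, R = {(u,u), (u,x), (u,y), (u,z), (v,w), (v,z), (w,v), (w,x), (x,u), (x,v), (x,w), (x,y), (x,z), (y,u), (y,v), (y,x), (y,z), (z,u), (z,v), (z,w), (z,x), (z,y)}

Frame correspondent (Sahlqvist): \forall x \forall y \forall z ((xRy \wedge xRz) \to \exists w (yRw \wedge z = w)) — i.e. a generalized confluence (Geach) condition.
G1: condition met.
G2: fails — w0Rw1, w0Rw2 but no w with w1Rw and w2=w.
G3: fails — uRv, uRv but no t with vRt and v=t.
G4: fails — uRx, uRx but no t with xRt and x=t.

G1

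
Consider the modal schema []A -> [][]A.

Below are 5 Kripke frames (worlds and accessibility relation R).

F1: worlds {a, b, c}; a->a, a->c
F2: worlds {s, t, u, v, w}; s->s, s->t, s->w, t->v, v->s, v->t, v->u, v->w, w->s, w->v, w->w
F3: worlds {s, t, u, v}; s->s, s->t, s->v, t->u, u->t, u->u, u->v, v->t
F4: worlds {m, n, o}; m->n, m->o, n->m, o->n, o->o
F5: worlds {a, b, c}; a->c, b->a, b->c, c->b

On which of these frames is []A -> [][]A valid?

This is the axiom for transitivity; its first-order frame correspondent is forall x forall y forall z (Rxy & Ryz -> Rxz).
F1: ✓.
F2: fails — Rtv and Rvw but not Rtw.
F3: fails — Rvt and Rtu but not Rvu.
F4: fails — Ron and Rnm but not Rom.
F5: fails — Rac and Rcb but not Rab.
Valid on: F1.

F1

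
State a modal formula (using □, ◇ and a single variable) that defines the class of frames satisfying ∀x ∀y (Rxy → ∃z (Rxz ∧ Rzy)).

The condition is density. The C4 schema □□q → □q defines it.
Suppose □□q→□q is valid. Take Rxy and set V(q)={w : xR²w}. Then □□q at x, so □q at x, so q at y, i.e. ∃z(Rxz∧Rzy).

□□q → □q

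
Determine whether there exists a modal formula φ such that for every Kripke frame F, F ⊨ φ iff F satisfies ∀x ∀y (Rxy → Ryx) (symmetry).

Yes — defined by r → □◇r

The condition is symmetry. A defining modal formula is r → □◇r.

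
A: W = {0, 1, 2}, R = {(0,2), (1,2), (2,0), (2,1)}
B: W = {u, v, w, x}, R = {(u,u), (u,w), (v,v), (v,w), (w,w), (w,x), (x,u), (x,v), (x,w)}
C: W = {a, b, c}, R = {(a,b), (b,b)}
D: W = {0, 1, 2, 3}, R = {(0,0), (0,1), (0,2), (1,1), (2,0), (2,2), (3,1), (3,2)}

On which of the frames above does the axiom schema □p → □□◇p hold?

A, B, C

This is the axiom for a generalized confluence (Geach) condition; its first-order frame correspondent is ∀x ∀z (xR²z → ∃w (xRw ∧ zRw)).
A: satisfies the condition.
B: satisfies the condition.
C: satisfies the condition.
D: fails — 2R²1 but no w with 2Rw and 1Rw.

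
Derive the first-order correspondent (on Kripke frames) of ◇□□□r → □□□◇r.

This is a Sahlqvist (Geach-type) schema ◇^1□^3r → □^3◇^1r.
Minimal-valuation argument: fix x; take any y with xR^1y and any z with xR^3z. Set V(r) to the set of worlds R-reachable from y in exactly 3 steps. Then □^3r holds at y, so the antecedent holds at x; validity forces ◇^1r at z, giving a w with zR^1w and yR^3w.
First-order correspondent: ∀x ∀y ∀z ((xRy ∧ xR³z) → ∃w (yR³w ∧ zRw)).

∀x ∀y ∀z ((xRy ∧ xR³z) → ∃w (yR³w ∧ zRw))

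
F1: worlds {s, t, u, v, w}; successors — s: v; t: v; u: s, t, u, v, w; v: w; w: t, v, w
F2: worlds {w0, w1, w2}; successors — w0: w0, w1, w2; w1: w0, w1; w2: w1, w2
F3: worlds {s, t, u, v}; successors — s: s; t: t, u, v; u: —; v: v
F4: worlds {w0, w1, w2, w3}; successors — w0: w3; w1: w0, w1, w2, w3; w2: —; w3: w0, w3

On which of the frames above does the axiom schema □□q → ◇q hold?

F2

This is the axiom for a generalized confluence (Geach) condition; its first-order frame correspondent is ∀x ∃w (xR²w ∧ xRw).
F1: fails — at s but no w* with sR²w* and sRw*.
F2: holds.
F3: fails — at u but no w with uR²w and uRw.
F4: fails — at w2 but no w with w2R²w and w2Rw.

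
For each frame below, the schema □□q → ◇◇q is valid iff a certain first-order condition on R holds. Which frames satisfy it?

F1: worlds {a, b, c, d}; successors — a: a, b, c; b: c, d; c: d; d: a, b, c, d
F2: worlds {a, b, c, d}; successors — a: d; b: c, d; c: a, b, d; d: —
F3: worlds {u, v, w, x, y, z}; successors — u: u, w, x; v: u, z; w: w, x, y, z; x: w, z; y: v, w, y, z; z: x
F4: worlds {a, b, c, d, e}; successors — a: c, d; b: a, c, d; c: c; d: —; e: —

This is the axiom for a generalized confluence (Geach) condition; its first-order frame correspondent is ∀x ∃w (xR²w ∧ xR²w).
F1: holds.
F2: fails — at a but no w with aR²w and aR²w.
F3: holds.
F4: fails — at d but no w with dR²w and dR²w.

F1, F3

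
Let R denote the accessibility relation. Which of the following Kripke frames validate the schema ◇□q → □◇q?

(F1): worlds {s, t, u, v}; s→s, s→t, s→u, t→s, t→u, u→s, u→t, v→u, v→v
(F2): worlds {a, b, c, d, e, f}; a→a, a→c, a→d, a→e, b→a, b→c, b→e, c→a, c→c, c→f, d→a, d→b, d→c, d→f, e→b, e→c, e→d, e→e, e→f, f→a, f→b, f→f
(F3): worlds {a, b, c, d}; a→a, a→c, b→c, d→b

(F2)

This is the axiom for convergence; its first-order frame correspondent is ∀x ∀y ∀z (Rxy ∧ Rxz → ∃w (Ryw ∧ Rzw)).
(F1): fails — Rvv and Rvu but v and u have no common successor.
(F2): ✓.
(F3): fails — Raa and Rac but a and c have no common successor.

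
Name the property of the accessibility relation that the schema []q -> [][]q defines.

transitivity: forall x forall y forall z (Rxy & Ryz -> Rxz)

Suppose □q→□□q is valid. Take Rxy, Ryz and set V(q)={w : Rxw}. Then □q at x, so □□q at x, so □q at y, so q at z, i.e. Rxz.
The converse is a direct semantic check.
Frame condition: forall x forall y forall z (Rxy & Ryz -> Rxz).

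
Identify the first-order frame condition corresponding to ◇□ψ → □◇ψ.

Suppose ◇□ψ→□◇ψ is valid. Take Rxy, Rxz and set V(ψ)={w : Ryw}. Then □ψ at y so ◇□ψ at x, so □◇ψ at x, so ◇ψ at z, giving w with Rzw and Ryw.
The converse is a direct semantic check.
So the correspondent is convergence.

Convergence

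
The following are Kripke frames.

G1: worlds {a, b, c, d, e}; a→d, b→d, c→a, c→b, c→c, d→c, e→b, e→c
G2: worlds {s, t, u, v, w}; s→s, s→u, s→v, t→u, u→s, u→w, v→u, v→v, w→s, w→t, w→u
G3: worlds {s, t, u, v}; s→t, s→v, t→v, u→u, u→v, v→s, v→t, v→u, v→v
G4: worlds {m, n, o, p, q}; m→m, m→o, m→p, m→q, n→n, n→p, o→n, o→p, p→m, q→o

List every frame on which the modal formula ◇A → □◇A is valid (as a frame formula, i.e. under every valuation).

The schema corresponds to the Euclidean property: ∀x ∀y ∀z (Rxy ∧ Rxz → Ryz).
G1: fails — Rad and Rad but not Rdd.
G2: fails — Rsv and Rss but not Rvs.
G3: fails — Rst and Rst but not Rtt.
G4: fails — Rmo and Rmo but not Roo.

none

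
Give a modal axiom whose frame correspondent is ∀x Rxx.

The condition is reflexivity. The T schema □r → r defines it.
Suppose □r→r is valid. At any x set V(r)={w : Rxw}. Then □r holds at x, so r holds at x, i.e. Rxx.

□r → r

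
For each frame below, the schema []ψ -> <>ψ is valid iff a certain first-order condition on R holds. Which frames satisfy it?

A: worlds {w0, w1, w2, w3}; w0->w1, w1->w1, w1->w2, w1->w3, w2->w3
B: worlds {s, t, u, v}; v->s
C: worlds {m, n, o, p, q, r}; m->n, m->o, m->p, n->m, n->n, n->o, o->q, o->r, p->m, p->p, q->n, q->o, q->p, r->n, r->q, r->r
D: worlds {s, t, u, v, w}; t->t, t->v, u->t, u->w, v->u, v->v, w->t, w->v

C

The schema corresponds to seriality: forall x exists y Rxy.
A: fails — world w3 has no successor.
B: fails — world s has no successor.
C: holds.
D: fails — world s has no successor.
Valid on: C.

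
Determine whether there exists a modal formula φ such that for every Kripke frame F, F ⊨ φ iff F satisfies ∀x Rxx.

This is a Sahlqvist condition; the T axiom □p → p defines it.
Suppose □p→p is valid. At any x set V(p)={w : Rxw}. Then □p holds at x, so p holds at x, i.e. Rxx.

Yes — defined by □p → p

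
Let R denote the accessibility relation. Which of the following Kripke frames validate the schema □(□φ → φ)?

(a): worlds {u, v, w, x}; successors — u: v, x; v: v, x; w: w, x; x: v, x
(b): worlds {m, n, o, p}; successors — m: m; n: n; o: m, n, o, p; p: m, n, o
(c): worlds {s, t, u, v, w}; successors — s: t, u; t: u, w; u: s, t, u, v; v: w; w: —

Frame correspondent (Sahlqvist): ∀x ∀y (Rxy → Ryy) — i.e. shift-reflexivity.
(a): ✓.
(b): fails — Rop but not Rpp.
(c): fails — Ruv but not Rvv.

(a)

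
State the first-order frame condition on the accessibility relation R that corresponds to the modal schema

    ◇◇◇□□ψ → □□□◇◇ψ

∀x ∀y ∀z ((xR³y ∧ xR³z) → ∃w (yR²w ∧ zR²w))

This is a Sahlqvist (Geach-type) schema ◇^3□^2ψ → □^3◇^2ψ.
First-order correspondent: ∀x ∀y ∀z ((xR³y ∧ xR³z) → ∃w (yR²w ∧ zR²w)).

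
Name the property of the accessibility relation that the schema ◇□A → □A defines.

The Euclidean property

This is a form of the 5 axiom.
Its frame correspondent is the Euclidean property — ∀x ∀y ∀z (Rxy ∧ Rxz → Ryz).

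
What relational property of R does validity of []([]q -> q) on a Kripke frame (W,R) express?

Suppose □(□q→q) is valid. Take Rxy and set V(q)={w : Ryw}. Then at y, □q holds; since □(□q→q) at x, □q→q at y, so q at y, i.e. Ryy.

Shift-reflexivity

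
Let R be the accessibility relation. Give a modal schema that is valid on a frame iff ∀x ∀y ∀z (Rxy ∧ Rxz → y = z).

◇r → □r

A defining formula is ◇r → □r (the CD axiom).
Suppose ◇r→□r is valid. Take Rxy, Rxz and set V(r)={y}. Then ◇r at x, so □r at x, so r at z, i.e. z=y.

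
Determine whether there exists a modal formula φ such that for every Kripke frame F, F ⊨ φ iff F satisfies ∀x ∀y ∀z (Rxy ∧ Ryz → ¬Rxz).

Not modally definable

Modal frame validity is preserved under surjective bounded morphisms.
The 3-cycle (worlds s,t,u with s→t→u→s) is intransitive. Mapping every world to a single reflexive point • is a surjective bounded morphism; the reflexive point is not intransitive (R••∧R•• but R••).
So the class is not modally definable.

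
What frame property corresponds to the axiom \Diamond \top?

Seriality

◇⊤ holds at w iff w has a successor, so frame-validity of ◇⊤ is exactly seriality. Equivalently via □φ → ◇φ:
Suppose □φ→◇φ is valid. At any x set V(φ)=W. Then □φ at x, so ◇φ at x, so x has a successor.
The converse is a direct semantic check.
Frame condition: \forall x \exists y Rxy.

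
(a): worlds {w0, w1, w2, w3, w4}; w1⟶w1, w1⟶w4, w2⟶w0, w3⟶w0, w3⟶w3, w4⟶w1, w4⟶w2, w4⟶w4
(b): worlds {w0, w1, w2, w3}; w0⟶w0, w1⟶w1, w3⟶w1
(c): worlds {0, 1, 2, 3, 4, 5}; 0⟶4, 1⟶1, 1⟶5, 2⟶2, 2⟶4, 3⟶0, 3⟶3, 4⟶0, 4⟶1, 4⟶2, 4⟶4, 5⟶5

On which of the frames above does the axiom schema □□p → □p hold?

(b), (c)

This is the axiom for density; its first-order frame correspondent is ∀x ∀y (Rxy → ∃z (Rxz ∧ Rzy)).
(a): fails — Rw2w0 but no z with Rw2z and Rzw0.
(b): condition met.
(c): condition met.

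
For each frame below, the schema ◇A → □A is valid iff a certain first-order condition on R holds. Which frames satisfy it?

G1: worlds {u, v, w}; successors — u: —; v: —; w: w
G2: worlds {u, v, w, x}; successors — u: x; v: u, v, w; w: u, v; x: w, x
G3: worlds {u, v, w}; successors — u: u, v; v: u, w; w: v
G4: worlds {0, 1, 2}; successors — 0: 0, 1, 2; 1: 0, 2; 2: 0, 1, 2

G1

The schema corresponds to partial functionality: ∀x ∀y ∀z (Rxy ∧ Rxz → y = z).
G1: ✓.
G2: fails — v sees both u and v.
G3: fails — u sees both u and v.
G4: fails — 0 sees both 0 and 1.
Valid on: G1.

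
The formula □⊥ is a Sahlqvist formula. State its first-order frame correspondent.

□⊥ is valid iff no world has any successor (otherwise □⊥ fails at any world with one).

Emptiness of R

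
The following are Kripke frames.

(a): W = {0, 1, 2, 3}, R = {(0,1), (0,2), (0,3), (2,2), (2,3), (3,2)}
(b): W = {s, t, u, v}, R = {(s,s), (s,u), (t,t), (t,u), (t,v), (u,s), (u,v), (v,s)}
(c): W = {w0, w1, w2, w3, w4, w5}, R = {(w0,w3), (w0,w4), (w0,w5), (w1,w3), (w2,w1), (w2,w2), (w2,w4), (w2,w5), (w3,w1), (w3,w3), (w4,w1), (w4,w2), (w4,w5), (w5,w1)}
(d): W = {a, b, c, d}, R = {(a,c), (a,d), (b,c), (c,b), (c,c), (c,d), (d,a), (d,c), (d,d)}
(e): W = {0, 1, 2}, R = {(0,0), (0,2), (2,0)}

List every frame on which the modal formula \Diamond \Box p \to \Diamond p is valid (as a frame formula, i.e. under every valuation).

(d), (e)

The schema corresponds to a generalized confluence (Geach) condition: \forall x \forall y (xRy \to \exists w (yRw \wedge xRw)).
(a): fails — 0R1 but no w with 1Rw and 0Rw.
(b): fails — tRv but no w with vRw and tRw.
(c): fails — w0Rw5 but no w with w5Rw and w0Rw.
(d): condition met.
(e): condition met.
Valid on: (d), (e).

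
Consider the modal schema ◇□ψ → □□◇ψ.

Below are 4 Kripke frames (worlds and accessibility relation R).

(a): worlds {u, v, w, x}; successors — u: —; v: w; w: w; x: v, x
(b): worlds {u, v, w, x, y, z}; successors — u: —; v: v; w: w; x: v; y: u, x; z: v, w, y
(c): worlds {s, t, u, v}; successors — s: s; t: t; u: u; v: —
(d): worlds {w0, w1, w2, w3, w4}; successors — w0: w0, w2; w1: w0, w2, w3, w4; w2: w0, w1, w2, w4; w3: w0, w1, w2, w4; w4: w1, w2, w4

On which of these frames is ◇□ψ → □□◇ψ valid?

The schema corresponds to a generalized confluence (Geach) condition: ∀x ∀y ∀z ((xRy ∧ xR²z) → ∃w (yRw ∧ zRw)).
(a): fails — xRv, xR²x but no t with vRt and xRt.
(b): fails — yRu, yR²v but no t with uRt and vRt.
(c): condition met.
(d): condition met.
Valid on: (c), (d).

(c), (d)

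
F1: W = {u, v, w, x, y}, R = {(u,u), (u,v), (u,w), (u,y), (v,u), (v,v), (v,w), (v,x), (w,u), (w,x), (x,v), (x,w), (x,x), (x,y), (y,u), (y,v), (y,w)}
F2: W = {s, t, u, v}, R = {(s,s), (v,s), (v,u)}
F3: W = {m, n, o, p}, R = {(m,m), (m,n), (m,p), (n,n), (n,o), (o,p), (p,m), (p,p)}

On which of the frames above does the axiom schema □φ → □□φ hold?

The schema corresponds to transitivity: ∀x ∀y ∀z (Rxy ∧ Ryz → Rxz).
F1: fails — Ruv and Rvx but not Rux.
F2: ✓.
F3: fails — Rop and Rpm but not Rom.

F2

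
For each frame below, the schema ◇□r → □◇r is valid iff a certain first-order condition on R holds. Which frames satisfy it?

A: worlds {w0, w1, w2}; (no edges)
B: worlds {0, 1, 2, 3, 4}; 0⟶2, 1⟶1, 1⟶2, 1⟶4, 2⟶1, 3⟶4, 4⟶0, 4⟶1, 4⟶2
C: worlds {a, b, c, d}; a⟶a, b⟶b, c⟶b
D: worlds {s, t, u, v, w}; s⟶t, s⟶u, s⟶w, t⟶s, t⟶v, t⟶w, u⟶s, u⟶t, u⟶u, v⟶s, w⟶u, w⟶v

Frame correspondent (Sahlqvist): ∀x ∀y ∀z (Rxy ∧ Rxz → ∃w (Ryw ∧ Rzw)) — i.e. convergence.
A: holds.
B: fails — R40 and R42 but 0 and 2 have no common successor.
C: holds.
D: fails — Rtv and Rts but v and s have no common successor.

A, C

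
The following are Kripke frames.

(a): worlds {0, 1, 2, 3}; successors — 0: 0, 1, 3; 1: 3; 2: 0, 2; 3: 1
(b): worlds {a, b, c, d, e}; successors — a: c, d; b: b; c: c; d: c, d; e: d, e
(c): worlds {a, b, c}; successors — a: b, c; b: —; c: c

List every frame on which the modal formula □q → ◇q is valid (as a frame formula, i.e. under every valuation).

(a), (b)

This is the axiom for seriality; its first-order frame correspondent is ∀x ∃y Rxy.
(a): ✓.
(b): ✓.
(c): fails — world b has no successor.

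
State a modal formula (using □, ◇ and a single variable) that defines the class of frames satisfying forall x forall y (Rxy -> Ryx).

s → □◇s

A defining formula is s → □◇s (the B axiom).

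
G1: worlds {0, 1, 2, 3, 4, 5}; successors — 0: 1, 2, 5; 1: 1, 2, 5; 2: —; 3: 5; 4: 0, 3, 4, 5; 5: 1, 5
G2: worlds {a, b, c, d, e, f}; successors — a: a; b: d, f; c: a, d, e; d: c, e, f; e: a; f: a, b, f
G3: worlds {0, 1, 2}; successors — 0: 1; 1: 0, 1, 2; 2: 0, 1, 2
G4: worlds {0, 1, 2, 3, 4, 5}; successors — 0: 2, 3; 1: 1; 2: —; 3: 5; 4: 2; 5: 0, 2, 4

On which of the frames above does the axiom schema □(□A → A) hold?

The schema corresponds to shift-reflexivity: ∀x ∀y (Rxy → Ryy).
G1: fails — R02 but not R22.
G2: fails — Rcd but not Rdd.
G3: fails — R10 but not R00.
G4: fails — R02 but not R22.
Valid on no frame.

none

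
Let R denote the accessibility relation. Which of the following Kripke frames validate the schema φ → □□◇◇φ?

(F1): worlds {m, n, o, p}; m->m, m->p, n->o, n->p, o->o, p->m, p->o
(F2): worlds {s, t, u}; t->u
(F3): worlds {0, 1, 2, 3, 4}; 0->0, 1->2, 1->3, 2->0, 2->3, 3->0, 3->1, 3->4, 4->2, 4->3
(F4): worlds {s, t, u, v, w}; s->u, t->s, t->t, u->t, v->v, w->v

The schema corresponds to a generalized confluence (Geach) condition: ∀x ∀z (xR²z → ∃w (x = w ∧ zR²w)).
(F1): fails — mR²o but no w with m=w and oR²w.
(F2): condition met.
(F3): fails — 1R²0 but no w with 1=w and 0R²w.
(F4): fails — uR²s but no w* with u=w* and sR²w*.

(F2)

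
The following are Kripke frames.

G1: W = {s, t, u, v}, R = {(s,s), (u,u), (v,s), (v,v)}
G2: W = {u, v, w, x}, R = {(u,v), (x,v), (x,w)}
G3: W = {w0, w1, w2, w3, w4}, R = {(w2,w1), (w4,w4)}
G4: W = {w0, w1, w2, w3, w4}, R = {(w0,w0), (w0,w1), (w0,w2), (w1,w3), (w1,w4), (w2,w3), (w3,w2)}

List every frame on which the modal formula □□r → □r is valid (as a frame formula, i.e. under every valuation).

This is the axiom for density; its first-order frame correspondent is ∀x ∀y (Rxy → ∃z (Rxz ∧ Rzy)).
G1: holds.
G2: fails — Ruv but no z with Ruz and Rzv.
G3: fails — Rw2w1 but no z with Rw2z and Rzw1.
G4: fails — Rw3w2 but no z with Rw3z and Rzw2.
Valid on: G1.

G1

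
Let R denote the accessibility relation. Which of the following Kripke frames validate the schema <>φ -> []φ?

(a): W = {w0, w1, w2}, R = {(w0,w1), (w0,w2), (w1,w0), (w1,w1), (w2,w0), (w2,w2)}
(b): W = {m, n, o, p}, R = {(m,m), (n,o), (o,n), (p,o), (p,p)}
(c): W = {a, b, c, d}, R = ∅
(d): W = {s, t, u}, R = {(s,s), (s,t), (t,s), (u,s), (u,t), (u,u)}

(c)

Frame correspondent (Sahlqvist): forall x forall y forall z (Rxy & Rxz -> y = z) — i.e. partial functionality.
(a): fails — w0 sees both w1 and w2.
(b): fails — p sees both o and p.
(c): condition met.
(d): fails — s sees both s and t.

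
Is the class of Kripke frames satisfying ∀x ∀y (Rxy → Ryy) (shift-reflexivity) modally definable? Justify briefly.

Definable; □(□q → q) defines it

This is a Sahlqvist condition; the T□ axiom □(□q → q) defines it.
Suppose □(□q→q) is valid. Take Rxy and set V(q)={w : Ryw}. Then at y, □q holds; since □(□q→q) at x, □q→q at y, so q at y, i.e. Ryy.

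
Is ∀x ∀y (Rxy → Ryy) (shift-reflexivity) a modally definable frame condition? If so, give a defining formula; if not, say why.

Yes, by □(□r → r)

This is a Sahlqvist condition; the T□ axiom □(□r → r) defines it.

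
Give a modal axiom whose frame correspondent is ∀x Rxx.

□s → s

This is reflexivity; the standard corresponding axiom is T: □s → s.
Suppose □s→s is valid. At any x set V(s)={w : Rxw}. Then □s holds at x, so s holds at x, i.e. Rxx.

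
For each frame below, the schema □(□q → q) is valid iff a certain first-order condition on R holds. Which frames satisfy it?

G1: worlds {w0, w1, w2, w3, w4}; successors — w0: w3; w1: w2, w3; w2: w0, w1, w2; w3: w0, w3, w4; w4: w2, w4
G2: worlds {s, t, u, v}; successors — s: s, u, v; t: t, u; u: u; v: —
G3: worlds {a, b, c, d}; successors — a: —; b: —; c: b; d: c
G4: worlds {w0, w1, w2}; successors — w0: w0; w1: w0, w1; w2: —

This is the axiom for shift-reflexivity; its first-order frame correspondent is ∀x ∀y (Rxy → Ryy).
G1: fails — Rw3w0 but not Rw0w0.
G2: fails — Rsv but not Rvv.
G3: fails — Rcb but not Rbb.
G4: satisfies the condition.
Valid on: G4.

G4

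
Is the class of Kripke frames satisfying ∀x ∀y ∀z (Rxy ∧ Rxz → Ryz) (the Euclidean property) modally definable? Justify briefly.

This is a Sahlqvist condition; the 5 axiom ◇p → □◇p defines it.

Yes — defined by ◇p → □◇p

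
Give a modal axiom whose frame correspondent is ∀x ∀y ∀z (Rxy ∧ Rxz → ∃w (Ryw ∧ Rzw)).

◇□s → □◇s

A defining formula is ◇□s → □◇s (the .2 axiom).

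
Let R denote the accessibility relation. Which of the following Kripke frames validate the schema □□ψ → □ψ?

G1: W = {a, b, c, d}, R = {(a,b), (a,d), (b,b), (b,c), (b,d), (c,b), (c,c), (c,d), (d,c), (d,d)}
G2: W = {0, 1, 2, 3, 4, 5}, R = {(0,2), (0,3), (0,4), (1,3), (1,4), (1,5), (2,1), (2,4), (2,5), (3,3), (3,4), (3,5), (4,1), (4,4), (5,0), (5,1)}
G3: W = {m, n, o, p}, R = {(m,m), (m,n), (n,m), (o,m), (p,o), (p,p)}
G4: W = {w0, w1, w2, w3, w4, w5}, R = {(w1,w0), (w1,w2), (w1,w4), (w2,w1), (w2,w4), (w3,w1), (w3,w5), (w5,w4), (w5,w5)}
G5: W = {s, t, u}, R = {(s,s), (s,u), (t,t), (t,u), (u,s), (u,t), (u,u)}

G1, G3, G5

This is the axiom for density; its first-order frame correspondent is ∀x ∀y (Rxy → ∃z (Rxz ∧ Rzy)).
G1: ✓.
G2: fails — R51 but no z with R5z and Rz1.
G3: ✓.
G4: fails — Rw1w2 but no z with Rw1z and Rzw2.
G5: ✓.
Valid on: G1, G3, G5.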